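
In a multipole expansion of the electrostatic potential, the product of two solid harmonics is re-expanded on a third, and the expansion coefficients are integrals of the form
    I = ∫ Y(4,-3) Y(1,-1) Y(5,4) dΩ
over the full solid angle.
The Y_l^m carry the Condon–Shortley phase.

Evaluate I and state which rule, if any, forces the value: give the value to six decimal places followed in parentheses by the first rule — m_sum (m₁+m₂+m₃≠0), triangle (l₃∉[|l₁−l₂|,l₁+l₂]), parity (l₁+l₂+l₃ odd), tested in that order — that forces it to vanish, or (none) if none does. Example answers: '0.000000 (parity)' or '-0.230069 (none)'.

m-sum 0 ✓  L=10 even ✓  3≤5≤5 ✓
Π(2lᵢ+1) = 9×3×11 = 297
triangle coeff Δ(4,1,5) = 1/495
Σ_t [0,0]: t=0:+1/576 = 1/576
(3j)²=5/99 [(4 1 5; 0 0 0)], sign=-1
Σ_t [0,0]: t=0:+1/10080 = 1/10080
(3j)²=4/55 [(4 1 5; -3 -1 4)], sign=-1
⇒ 4πI² = 12/11
I = (+1)√(12/11/(4π)) = 0.29463840
No selection rule forces the value: the integral is nonzero (none).

0.294638 (none)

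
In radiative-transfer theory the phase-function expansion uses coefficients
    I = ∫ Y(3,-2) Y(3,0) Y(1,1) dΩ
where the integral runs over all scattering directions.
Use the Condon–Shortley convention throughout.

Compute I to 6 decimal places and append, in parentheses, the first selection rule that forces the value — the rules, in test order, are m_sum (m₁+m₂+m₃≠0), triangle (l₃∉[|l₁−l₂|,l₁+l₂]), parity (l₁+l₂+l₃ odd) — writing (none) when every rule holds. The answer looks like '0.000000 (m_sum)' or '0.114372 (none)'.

m-sum = -2 + 0 + 1 = -1 ≠ 0 ⇒ I = 0

0.000000 (m_sum)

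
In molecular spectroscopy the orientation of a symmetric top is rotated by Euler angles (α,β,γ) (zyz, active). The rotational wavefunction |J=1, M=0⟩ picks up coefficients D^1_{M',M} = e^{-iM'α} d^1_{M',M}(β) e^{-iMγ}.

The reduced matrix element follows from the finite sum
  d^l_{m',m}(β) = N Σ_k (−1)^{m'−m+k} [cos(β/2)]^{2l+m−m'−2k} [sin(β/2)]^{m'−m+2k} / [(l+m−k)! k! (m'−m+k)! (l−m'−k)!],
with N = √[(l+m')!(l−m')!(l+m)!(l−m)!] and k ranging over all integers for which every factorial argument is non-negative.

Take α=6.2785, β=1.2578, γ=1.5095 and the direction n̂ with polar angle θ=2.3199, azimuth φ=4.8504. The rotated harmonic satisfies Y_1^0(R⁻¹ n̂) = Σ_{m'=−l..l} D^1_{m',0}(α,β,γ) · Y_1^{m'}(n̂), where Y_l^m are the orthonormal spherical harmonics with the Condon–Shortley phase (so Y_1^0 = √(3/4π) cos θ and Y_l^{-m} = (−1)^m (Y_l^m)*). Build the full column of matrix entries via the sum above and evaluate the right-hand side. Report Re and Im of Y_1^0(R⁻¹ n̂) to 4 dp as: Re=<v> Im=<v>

Re=-0.0540 Im=0.0000

Need the full column D^1_{m',0} for m'=−1..1 at α=6.2785, β=1.2578, γ=1.5095.
cos(β/2)=0.808675, sin(β/2)=0.588256
d^1_{-1,0}: single k=1 term ⇒ +0.672752;  D = +0.672745-0.003152i
d^1_{0,0}: k∈[0..1] ⇒ +0.653955 -0.346045 = +0.307911;  D = +0.307911+0.000000i
d^1_{1,0}: single k=0 term ⇒ -0.672752;  D = -0.672745-0.003152i
Y_1^{m'}(θ=2.3199,φ=4.8504) and Σ D·Y over m':
  (+0.6727-0.0032i)·(+0.0348+0.2506i)  (+0.3079+0.0000i)·(-0.3327+0.0000i)  (-0.6727-0.0032i)·(-0.0348+0.2506i)
Y_1^0(R⁻¹ n̂) = -0.054039+0.000000i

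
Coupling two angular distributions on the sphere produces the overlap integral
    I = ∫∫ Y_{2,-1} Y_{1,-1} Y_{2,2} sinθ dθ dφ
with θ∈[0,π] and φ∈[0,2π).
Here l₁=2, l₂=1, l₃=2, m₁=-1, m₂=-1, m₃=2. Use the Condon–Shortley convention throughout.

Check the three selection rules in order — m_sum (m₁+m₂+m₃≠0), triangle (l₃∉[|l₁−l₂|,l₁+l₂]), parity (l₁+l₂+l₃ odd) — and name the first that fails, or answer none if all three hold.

parity

m₁+m₂+m₃ = -1 − 1 + 2 = 0  ✓
triangle: |2−1|=1 ≤ l₃=2 ≤ 2+1=3  ✓
parity: l₁+l₂+l₃ = 5 is odd  ✗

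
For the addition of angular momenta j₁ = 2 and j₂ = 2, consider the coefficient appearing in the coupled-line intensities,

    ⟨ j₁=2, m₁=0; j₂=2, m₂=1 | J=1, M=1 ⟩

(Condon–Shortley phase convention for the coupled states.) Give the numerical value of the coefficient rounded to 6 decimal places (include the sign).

triangle: 3!*1!*1!/6! = 6/720
(j±m)!: 2!*2!*3!*1!*2!*0! = 48
prefactor² = (2J+1)*Δ*N² = 6/5
  k=2: +1/(2!*1!*0!*1!*1!*0!) = 1/2
Σ = 1/2  ⇒  CG² = 6/5*(1/2)² = 3/10
CG = +√(3/10) = +0.547723

+√(3/10) ≈ +0.547723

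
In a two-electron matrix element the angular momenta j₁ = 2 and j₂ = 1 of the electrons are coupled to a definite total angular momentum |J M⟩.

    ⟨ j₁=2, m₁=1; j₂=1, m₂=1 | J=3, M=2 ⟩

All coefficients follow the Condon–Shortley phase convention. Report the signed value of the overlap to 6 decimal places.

+√(2/3) = +0.816497

j₁+j₂−J=0  J+j₁−j₂=4  J−j₁+j₂=2  j₁+j₂+J+1=7
(j₁±m₁, j₂±m₂, J±M) = (3,1,2,0,5,1)
P² = 96
sum k=0..0:
  [0] +1/12 = 1/12
S = 1/12
C² = P²·S² = 2/3 ; C = +0.816497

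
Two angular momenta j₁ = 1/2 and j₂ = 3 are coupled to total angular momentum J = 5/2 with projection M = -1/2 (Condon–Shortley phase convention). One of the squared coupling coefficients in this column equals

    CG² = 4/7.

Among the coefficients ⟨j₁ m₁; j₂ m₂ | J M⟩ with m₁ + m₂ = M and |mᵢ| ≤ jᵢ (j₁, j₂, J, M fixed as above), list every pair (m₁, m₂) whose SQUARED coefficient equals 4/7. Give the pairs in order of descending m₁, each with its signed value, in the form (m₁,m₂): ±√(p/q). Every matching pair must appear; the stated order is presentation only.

(1/2,-1): +√(4/7)

Admissible pairs with m₁+m₂ = M = -1/2: (-1/2,0), (1/2,-1)
  (m₁,m₂)=(1/2,-1): CG² = 4/7, CG = +√(4/7)   ← matches the target
  (m₁,m₂)=(-1/2,0): CG² = 3/7, CG = −√(3/7)
Pairs with CG² = 4/7: (1/2,-1): +√(4/7)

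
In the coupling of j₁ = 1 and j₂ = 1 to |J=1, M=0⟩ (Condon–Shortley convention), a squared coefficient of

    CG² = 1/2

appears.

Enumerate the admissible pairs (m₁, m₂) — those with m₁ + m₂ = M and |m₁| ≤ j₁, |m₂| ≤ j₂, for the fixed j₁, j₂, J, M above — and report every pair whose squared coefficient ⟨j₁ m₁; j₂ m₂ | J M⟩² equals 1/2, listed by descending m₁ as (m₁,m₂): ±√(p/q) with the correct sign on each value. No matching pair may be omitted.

Admissible pairs with m₁+m₂ = M = 0: (-1,1), (0,0), (1,-1)
  (m₁,m₂)=(1,-1): CG² = 1/2, CG = +√(1/2)   ← matches the target
  (m₁,m₂)=(0,0): CG² = 0/1, CG = 0
  (m₁,m₂)=(-1,1): CG² = 1/2, CG = −√(1/2)   ← matches the target
Pairs with CG² = 1/2: (1,-1): +√(1/2); (-1,1): −√(1/2)

(1,-1): +√(1/2); (-1,1): −√(1/2)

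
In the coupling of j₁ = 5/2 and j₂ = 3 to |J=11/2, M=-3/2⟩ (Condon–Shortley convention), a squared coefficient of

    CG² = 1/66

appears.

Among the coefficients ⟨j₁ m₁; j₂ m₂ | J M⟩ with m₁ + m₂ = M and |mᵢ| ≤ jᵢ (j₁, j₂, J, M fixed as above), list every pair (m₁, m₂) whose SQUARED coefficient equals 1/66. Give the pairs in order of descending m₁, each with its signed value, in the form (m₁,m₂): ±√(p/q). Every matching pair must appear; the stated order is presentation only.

(3/2,-3): +√(1/66)

Admissible pairs with m₁+m₂ = M = -3/2: (-5/2,1), (-3/2,0), (-1/2,-1), (1/2,-2), (3/2,-3)
  (m₁,m₂)=(3/2,-3): CG² = 1/66, CG = +√(1/66)   ← matches the target
  (m₁,m₂)=(1/2,-2): CG² = 2/11, CG = +√(2/11)
  (m₁,m₂)=(-1/2,-1): CG² = 5/11, CG = +√(5/11)
  (m₁,m₂)=(-3/2,0): CG² = 10/33, CG = +√(10/33)
  (m₁,m₂)=(-5/2,1): CG² = 1/22, CG = +√(1/22)
Pairs with CG² = 1/66: (3/2,-3): +√(1/66)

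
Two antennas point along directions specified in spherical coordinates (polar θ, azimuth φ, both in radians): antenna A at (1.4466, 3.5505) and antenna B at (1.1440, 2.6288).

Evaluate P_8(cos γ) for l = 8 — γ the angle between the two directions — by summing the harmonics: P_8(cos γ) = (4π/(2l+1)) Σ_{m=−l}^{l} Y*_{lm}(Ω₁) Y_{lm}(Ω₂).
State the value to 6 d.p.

Term-by-term m-sum for l=8 (normalisation 4π/17 = 0.739198):
  [-8]  conj(Y_{8,-8})(Ω₁) = (-0.480444, -0.062649) ; Y_{8,-8}(Ω₂) = (-0.139225, -0.199180) ; Δ = (0.054411, 0.104417)
  [-7]  conj(Y_{8,-7})(Ω₁) = (0.232572, -0.066686) ; Y_{8,-7}(Ω₂) = (0.398428, 0.191459) ; Δ = (0.105431, 0.017958)
  [-6]  conj(Y_{8,-6})(Ω₁) = (0.213679, -0.175693) ; Y_{8,-6}(Ω₂) = (-0.335632, 0.021792) ; Δ = (-0.067889, 0.063625)
  [-5]  conj(Y_{8,-5})(Ω₁) = (-0.122461, 0.238863) ; Y_{8,-5}(Ω₂) = (-0.075722, 0.049355) ; Δ = (-0.002516, -0.024131)
  [-4]  conj(Y_{8,-4})(Ω₁) = (-0.013097, 0.201722) ; Y_{8,-4}(Ω₂) = (0.166024, -0.318611) ; Δ = (0.062096, 0.037663)
  [-3]  conj(Y_{8,-3})(Ω₁) = (-0.093086, -0.259780) ; Y_{8,-3}(Ω₂) = (0.002742, 0.084547) ; Δ = (0.021708, -0.008582)
  [-2]  conj(Y_{8,-2})(Ω₁) = (-0.114400, -0.122068) ; Y_{8,-2}(Ω₂) = (0.162914, 0.268598) ; Δ = (0.014150, -0.050614)
  [-1]  conj(Y_{8,-1})(Ω₁) = (0.255024, 0.110510) ; Y_{8,-1}(Ω₂) = (-0.131088, -0.073807) ; Δ = (-0.025274, -0.033309)
  [+0]  conj(Y_{8,0})(Ω₁) = (0.156778, -0.000000) ; Y_{8,0}(Ω₂) = (-0.293624, 0.000000) ; Δ = (-0.046034, 0.000000)
  [+1]  conj(Y_{8,1})(Ω₁) = (-0.255024, 0.110510) ; Y_{8,1}(Ω₂) = (0.131088, -0.073807) ; Δ = (-0.025274, 0.033309)
  [+2]  conj(Y_{8,2})(Ω₁) = (-0.114400, 0.122068) ; Y_{8,2}(Ω₂) = (0.162914, -0.268598) ; Δ = (0.014150, 0.050614)
  [+3]  conj(Y_{8,3})(Ω₁) = (0.093086, -0.259780) ; Y_{8,3}(Ω₂) = (-0.002742, 0.084547) ; Δ = (0.021708, 0.008582)
  [+4]  conj(Y_{8,4})(Ω₁) = (-0.013097, -0.201722) ; Y_{8,4}(Ω₂) = (0.166024, 0.318611) ; Δ = (0.062096, -0.037663)
  [+5]  conj(Y_{8,5})(Ω₁) = (0.122461, 0.238863) ; Y_{8,5}(Ω₂) = (0.075722, 0.049355) ; Δ = (-0.002516, 0.024131)
  [+6]  conj(Y_{8,6})(Ω₁) = (0.213679, 0.175693) ; Y_{8,6}(Ω₂) = (-0.335632, -0.021792) ; Δ = (-0.067889, -0.063625)
  [+7]  conj(Y_{8,7})(Ω₁) = (-0.232572, -0.066686) ; Y_{8,7}(Ω₂) = (-0.398428, 0.191459) ; Δ = (0.105431, -0.017958)
  [+8]  conj(Y_{8,8})(Ω₁) = (-0.480444, 0.062649) ; Y_{8,8}(Ω₂) = (-0.139225, 0.199180) ; Δ = (0.054411, -0.104417)
Accumulated sum (0.278202, 0.000000); after 4π/(2l+1) scaling, (0.205646, 0.000000) ⇒ P_8 = 0.205646

0.205646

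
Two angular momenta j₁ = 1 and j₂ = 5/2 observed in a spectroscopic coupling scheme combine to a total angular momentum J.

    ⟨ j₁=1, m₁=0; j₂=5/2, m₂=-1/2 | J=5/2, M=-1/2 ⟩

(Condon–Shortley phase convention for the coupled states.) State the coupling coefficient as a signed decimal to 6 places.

+0.169031

j₁+j₂−J=1  J+j₁−j₂=1  J−j₁+j₂=4  j₁+j₂+J+1=7
(j₁±m₁, j₂±m₂, J±M) = (1,1,2,3,2,3)
P² = 144/35
sum k=0..1:
  [0] +1/4 = 1/4
  [1] −1/6 = -1/6
S = 1/12
C² = P²·S² = 1/35 ; C = +0.169031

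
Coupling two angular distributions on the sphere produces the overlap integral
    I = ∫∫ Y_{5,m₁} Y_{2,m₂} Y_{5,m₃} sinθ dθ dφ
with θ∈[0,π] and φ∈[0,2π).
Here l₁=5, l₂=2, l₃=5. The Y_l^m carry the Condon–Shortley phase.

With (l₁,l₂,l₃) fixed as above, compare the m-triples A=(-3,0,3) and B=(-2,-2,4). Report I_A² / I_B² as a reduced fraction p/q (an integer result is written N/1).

Same 5,2,5: normalisation and zero-m 3j drop out of the ratio.
A: Δ: 2! 8! 2! / 13! → 1/38610; sum: t=0:+1/161280 t=1:−1/5040 t=2:+1/5760 = -1/53760; 3j²(5 2 5; -3 0 3) = Δ·Π!·Σ² = 1/4290  (sign -1)
B: Δ: 2! 8! 2! / 13! → 1/38610; sum: t=0:+1/20160 = 1/20160; 3j²(5 2 5; -2 -2 4) = Δ·Π!·Σ² = 12/715  (sign -1)
I_A²/I_B² = (1/4290)/(12/715) = 1/72

1/72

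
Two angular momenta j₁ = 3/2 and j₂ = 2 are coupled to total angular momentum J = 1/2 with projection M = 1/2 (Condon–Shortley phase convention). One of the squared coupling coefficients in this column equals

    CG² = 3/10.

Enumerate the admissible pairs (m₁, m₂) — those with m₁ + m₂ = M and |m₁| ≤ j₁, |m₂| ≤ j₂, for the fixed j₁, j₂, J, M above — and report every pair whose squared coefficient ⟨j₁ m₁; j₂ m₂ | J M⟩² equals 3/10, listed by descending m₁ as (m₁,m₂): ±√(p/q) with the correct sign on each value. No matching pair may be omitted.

Admissible pairs with m₁+m₂ = M = 1/2: (-3/2,2), (-1/2,1), (1/2,0), (3/2,-1)
  (m₁,m₂)=(3/2,-1): CG² = 1/10, CG = +√(1/10)
  (m₁,m₂)=(1/2,0): CG² = 1/5, CG = −√(1/5)
  (m₁,m₂)=(-1/2,1): CG² = 3/10, CG = +√(3/10)   ← matches the target
  (m₁,m₂)=(-3/2,2): CG² = 2/5, CG = −√(2/5)
Pairs with CG² = 3/10: (-1/2,1): +√(3/10)

(-1/2,1): +√(3/10)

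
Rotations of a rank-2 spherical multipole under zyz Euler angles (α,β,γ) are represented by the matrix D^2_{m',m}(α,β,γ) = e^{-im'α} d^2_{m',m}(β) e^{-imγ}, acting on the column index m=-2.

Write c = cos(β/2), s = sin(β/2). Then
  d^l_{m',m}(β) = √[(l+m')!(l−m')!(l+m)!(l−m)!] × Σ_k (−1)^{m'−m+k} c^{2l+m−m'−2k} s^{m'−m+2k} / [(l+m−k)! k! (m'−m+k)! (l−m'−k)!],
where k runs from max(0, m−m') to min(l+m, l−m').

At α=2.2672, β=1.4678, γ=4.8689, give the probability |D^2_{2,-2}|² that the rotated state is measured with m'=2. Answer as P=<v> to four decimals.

First d^2_{2,-2}(β=1.4678), then the phase factors e^{-i(2)α} and e^{-i(-2)γ}:
With c≡cos(β/2)=0.742568 and s≡sin(β/2)=0.669771, N=[24·1·1·24]^{1/2}=24.000000
The bounds max(0,m−m')=0 and min(l+m,l−m')=0 give 1 term
  k=0: (−1)^4·24.0000/(24)·0.7426^0·0.6698^4 = +0.201236
d^2_{2,-2}(1.4678) = +0.201236
|D^2_{2,-2}|² = |d^2_{2,-2}(β)|² = (+0.201236)² = 0.040496 (the z-rotation phases have unit modulus)

P=0.0405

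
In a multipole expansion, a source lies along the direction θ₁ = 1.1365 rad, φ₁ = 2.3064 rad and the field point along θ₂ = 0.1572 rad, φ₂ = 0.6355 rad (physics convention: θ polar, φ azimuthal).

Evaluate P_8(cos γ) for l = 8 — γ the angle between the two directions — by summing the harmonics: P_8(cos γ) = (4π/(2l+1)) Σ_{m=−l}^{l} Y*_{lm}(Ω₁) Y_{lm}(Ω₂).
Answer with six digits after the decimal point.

Expand P_8 via completeness: Σ_{m} conj(Y_{8,m}) at Ω₁ times Y_{8,m} at Ω₂ —
  term(m=-8) = +0.000000+0.000000i   from Y*(Ω₁)=+0.217898-0.091704i, Y(Ω₂)=+0.000000+0.000000i
  term(m=-7) = +0.000001-0.000002i   from Y*(Ω₁)=-0.397427-0.185568i, Y(Ω₂)=-0.000001+0.000005i
  term(m=-6) = -0.000022-0.000015i   from Y*(Ω₁)=+0.102243+0.331973i, Y(Ω₂)=-0.000059+0.000047i
  term(m=-5) = +0.000031-0.000056i   from Y*(Ω₁)=-0.036985+0.062203i, Y(Ω₂)=-0.000878+0.000032i
  term(m=-4) = -0.002517-0.001065i   from Y*(Ω₁)=+0.351635-0.070979i, Y(Ω₂)=-0.006289-0.004299i
  term(m=-3) = -0.001509+0.004872i   from Y*(Ω₁)=-0.084047-0.062058i, Y(Ω₂)=-0.016083-0.046096i
  term(m=-2) = -0.066091-0.013412i   from Y*(Ω₁)=-0.030448-0.304726i, Y(Ω₂)=+0.065034-0.210389i
  term(m=-1) = -0.010439+0.103936i   from Y*(Ω₁)=-0.113645+0.125566i, Y(Ω₂)=+0.496383-0.366118i
  term(m=+0) = -0.198426-0.000000i   from Y*(Ω₁)=-0.283445-0.000000i, Y(Ω₂)=+0.700050+0.000000i
  term(m=+1) = -0.010439-0.103936i   from Y*(Ω₁)=+0.113645+0.125566i, Y(Ω₂)=-0.496383-0.366118i
  term(m=+2) = -0.066091+0.013412i   from Y*(Ω₁)=-0.030448+0.304726i, Y(Ω₂)=+0.065034+0.210389i
  term(m=+3) = -0.001509-0.004872i   from Y*(Ω₁)=+0.084047-0.062058i, Y(Ω₂)=+0.016083-0.046096i
  term(m=+4) = -0.002517+0.001065i   from Y*(Ω₁)=+0.351635+0.070979i, Y(Ω₂)=-0.006289+0.004299i
  term(m=+5) = +0.000031+0.000056i   from Y*(Ω₁)=+0.036985+0.062203i, Y(Ω₂)=+0.000878+0.000032i
  term(m=+6) = -0.000022+0.000015i   from Y*(Ω₁)=+0.102243-0.331973i, Y(Ω₂)=-0.000059-0.000047i
  term(m=+7) = +0.000001+0.000002i   from Y*(Ω₁)=+0.397427-0.185568i, Y(Ω₂)=+0.000001+0.000005i
  term(m=+8) = +0.000000-0.000000i   from Y*(Ω₁)=+0.217898+0.091704i, Y(Ω₂)=+0.000000-0.000000i
Accumulated sum -0.359518-0.000000i; after 4π/(2l+1) scaling, -0.265755-0.000000i ⇒ P_8 = -0.265755

-0.265755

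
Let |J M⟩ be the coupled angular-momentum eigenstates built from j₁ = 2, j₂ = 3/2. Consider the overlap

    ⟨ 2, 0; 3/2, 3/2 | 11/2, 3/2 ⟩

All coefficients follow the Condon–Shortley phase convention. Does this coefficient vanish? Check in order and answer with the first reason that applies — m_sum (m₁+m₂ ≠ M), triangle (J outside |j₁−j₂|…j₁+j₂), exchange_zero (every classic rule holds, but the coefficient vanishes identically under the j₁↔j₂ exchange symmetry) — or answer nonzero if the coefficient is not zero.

m-sum: m₁+m₂ = 0+3/2 = 3/2, M = 3/2  ✓
triangle: need |j₁−j₂| ≤ J ≤ j₁+j₂, i.e. J ∈ [1/2, 7/2]; J = 11/2 is outside ✗ ⇒ coefficient is 0

triangle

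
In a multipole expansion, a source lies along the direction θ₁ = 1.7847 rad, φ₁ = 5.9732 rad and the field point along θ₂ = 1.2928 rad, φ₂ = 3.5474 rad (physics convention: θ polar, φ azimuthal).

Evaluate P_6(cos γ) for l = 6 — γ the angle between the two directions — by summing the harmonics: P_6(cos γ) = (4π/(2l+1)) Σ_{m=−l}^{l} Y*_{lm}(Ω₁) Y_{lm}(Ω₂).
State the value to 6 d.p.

Term-by-term m-sum for l=6 (normalisation 4π/13 = 0.966644):
  m=-6: (-0.119937-0.403218i) × (-0.290466-0.248026i) = -0.065171+0.146869i  (running Σ = -0.065171+0.146869i)
  m=-5: (-0.006606+0.316489i) × (+0.167039+0.338644i) = -0.108281+0.050629i  (running Σ = -0.173452+0.197498i)
  m=-4: (-0.053303+0.155185i) × (+0.002743+0.052269i) = -0.008258-0.002360i  (running Σ = -0.181709+0.195137i)
  m=-3: (+0.193198-0.259031i) × (+0.119453-0.323847i) = -0.060808-0.093509i  (running Σ = -0.242518+0.101629i)
  m=-2: (+0.064779-0.046244i) × (-0.034917+0.036798i) = -0.000560+0.003998i  (running Σ = -0.243078+0.105627i)
  m=-1: (-0.302364+0.096851i) × (-0.292455+0.125655i) = +0.076258-0.066318i  (running Σ = -0.166820+0.039309i)
  m=0: (-0.056389-0.000000i) × (+0.077539+0.000000i) = -0.004372-0.000000i  (running Σ = -0.171192+0.039309i)
  m=1: (+0.302364+0.096851i) × (+0.292455+0.125655i) = +0.076258+0.066318i  (running Σ = -0.094934+0.105627i)
  m=2: (+0.064779+0.046244i) × (-0.034917-0.036798i) = -0.000560-0.003998i  (running Σ = -0.095494+0.101629i)
  m=3: (-0.193198-0.259031i) × (-0.119453-0.323847i) = -0.060808+0.093509i  (running Σ = -0.156302+0.195137i)
  m=4: (-0.053303-0.155185i) × (+0.002743-0.052269i) = -0.008258+0.002360i  (running Σ = -0.164560+0.197498i)
  m=5: (+0.006606+0.316489i) × (-0.167039+0.338644i) = -0.108281-0.050629i  (running Σ = -0.272841+0.146869i)
  m=6: (-0.119937+0.403218i) × (-0.290466+0.248026i) = -0.065171-0.146869i  (running Σ = -0.338012+0.000000i)
Total Σ_m = -0.338012+0.000000i. Multiply by 0.966644: -0.326737+0.000000i. P_6(cos γ) = -0.326737

-0.326737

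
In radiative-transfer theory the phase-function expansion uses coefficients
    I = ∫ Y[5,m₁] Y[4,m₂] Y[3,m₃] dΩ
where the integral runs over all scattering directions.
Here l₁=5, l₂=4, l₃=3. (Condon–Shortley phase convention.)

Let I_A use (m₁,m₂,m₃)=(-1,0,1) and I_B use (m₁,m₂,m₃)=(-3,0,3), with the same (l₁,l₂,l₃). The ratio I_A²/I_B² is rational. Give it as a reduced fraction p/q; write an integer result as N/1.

121/630

Shared (l₁,l₂,l₃)=(5,4,3): N and (l;000)² cancel in I_A²/I_B².
A: Δ = 6!·4!·2!/13! = 1/180180; Racah Σ t=2..4: t=2:+1/2304 t=3:−1/216 t=4:+1/384 = -11/6912; ⇒ 3j(5 4 3; -1 0 1)² = 11/1638, sgn -1
B: Δ = 6!·4!·2!/13! = 1/180180; Racah Σ t=4..4: t=4:+1/2304 = 1/2304; ⇒ 3j(5 4 3; -3 0 3)² = 5/143, sgn +1
I_A²/I_B² = (11/1638)/(5/143) = 121/630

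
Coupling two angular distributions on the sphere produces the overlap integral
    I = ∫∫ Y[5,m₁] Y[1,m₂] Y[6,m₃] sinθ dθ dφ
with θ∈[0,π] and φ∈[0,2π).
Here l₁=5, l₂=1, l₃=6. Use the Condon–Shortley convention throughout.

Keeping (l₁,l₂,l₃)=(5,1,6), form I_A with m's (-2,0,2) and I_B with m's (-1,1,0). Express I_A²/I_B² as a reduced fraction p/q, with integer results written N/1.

32/15

Shared (l₁,l₂,l₃)=(5,1,6): N and (l;000)² cancel in I_A²/I_B².
A: Δ = 0!·10!·2!/13! = 1/858; Racah Σ t=0..0: t=0:+1/30240 = 1/30240; ⇒ 3j(5 1 6; -2 0 2)² = 16/429, sgn +1
B: Δ = 0!·10!·2!/13! = 1/858; Racah Σ t=0..0: t=0:+1/34560 = 1/34560; ⇒ 3j(5 1 6; -1 1 0)² = 5/286, sgn +1
I_A²/I_B² = (16/429)/(5/286) = 32/15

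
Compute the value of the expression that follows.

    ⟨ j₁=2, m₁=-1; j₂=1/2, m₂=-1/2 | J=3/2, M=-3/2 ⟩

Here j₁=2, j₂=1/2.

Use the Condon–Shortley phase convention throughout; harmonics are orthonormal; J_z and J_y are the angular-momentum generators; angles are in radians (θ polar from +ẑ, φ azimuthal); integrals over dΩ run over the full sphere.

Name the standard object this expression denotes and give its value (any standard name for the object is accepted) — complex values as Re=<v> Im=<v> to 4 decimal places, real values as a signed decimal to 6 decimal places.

Clebsch–Gordan coefficient, +√(1/5) ≈ +0.447214

This is a Clebsch–Gordan (vector-coupling) coefficient.
j₁+j₂−J=1  J+j₁−j₂=3  J−j₁+j₂=0  j₁+j₂+J+1=5
(j₁±m₁, j₂±m₂, J±M) = (1,3,0,1,0,3)
P² = 36/5
sum k=0..0:
  [0] +1/6 = 1/6
S = 1/6
C² = P²·S² = 1/5 ; C = +0.447214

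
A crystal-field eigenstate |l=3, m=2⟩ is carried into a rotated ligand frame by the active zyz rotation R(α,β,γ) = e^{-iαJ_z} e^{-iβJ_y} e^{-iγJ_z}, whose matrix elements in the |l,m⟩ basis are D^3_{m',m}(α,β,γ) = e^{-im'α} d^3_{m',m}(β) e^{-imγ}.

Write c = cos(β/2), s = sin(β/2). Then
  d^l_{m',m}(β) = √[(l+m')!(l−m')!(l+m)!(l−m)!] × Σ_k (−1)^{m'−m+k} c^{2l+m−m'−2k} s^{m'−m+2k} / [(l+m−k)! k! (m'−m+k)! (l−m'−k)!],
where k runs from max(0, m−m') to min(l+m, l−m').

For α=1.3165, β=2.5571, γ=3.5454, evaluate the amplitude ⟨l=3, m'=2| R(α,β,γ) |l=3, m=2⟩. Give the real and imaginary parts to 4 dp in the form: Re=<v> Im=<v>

Split into d^3_{2,2}(β=2.5571) × two z-phases.
c=cos(2.557100/2)=0.288104, s=sin(2.557100/2)=0.957599; N=√[120·1·120·1]=120.000000
k: max(0,(2)−(2))=0 … min(3+(2),3−(2))=1
  k=0: (−1)^0·120.0000/(120)·0.2881^6·0.9576^0 = +0.000572
  k=1: (−1)^1·120.0000/(24)·0.2881^4·0.9576^2 = -0.031589
d^3_{2,2}(2.5571) = +0.000572 -0.031589 = -0.031017
Phases: e^{-i·(2)·1.3165}=-0.873431-0.486949i, e^{-i·(2)·3.5454}=+0.691224-0.722640i ⇒ D=+0.029641-0.009137i

Re=0.0296 Im=-0.0091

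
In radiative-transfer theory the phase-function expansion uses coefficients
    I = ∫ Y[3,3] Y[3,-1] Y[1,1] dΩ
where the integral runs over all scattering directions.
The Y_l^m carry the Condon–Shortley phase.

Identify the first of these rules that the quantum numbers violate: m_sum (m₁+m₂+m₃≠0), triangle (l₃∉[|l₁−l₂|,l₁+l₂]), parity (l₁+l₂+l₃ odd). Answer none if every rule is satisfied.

m₁+m₂+m₃ = 3 − 1 + 1 = 3  ✗
triangle: |3−3|=0 ≤ l₃=1 ≤ 3+3=6
parity: l₁+l₂+l₃ = 7 is odd

m_sum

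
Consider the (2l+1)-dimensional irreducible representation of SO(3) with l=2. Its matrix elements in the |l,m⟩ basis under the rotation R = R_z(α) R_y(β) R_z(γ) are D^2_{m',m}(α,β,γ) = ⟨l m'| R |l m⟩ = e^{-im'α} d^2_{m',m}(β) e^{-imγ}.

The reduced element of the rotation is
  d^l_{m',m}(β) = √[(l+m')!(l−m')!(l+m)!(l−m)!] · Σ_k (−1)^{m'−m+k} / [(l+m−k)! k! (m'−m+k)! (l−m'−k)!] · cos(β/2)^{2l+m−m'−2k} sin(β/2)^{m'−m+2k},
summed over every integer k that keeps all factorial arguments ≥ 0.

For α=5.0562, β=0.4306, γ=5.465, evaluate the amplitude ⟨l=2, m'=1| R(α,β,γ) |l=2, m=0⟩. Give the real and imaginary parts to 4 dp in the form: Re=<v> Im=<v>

D^2_{1,0}(5.0562,0.4306,5.4650) = e^{-i·1·5.0562}·d^2_{1,0}(0.4306)·e^{-i·0·5.4650}. Compute d first:
Half-angle: c=0.976912, s=0.213641. N=√(6·1·2·2)=4.898979
Admissible k: 0..1 (factorial args all ≥0)
  k=0: (−1)^1·4.8990/(2)·0.9769^3·0.2136^1 = -0.487895
  k=1: (−1)^2·4.8990/(2)·0.9769^1·0.2136^3 = +0.023334
d^2_{1,0}(0.4306) = -0.487895 +0.023334 = -0.464561
D = (+0.337078+0.941477i)·(-0.464561)·(+1.000000+0.000000i) = -0.156593-0.437373i

Re=-0.1566 Im=-0.4374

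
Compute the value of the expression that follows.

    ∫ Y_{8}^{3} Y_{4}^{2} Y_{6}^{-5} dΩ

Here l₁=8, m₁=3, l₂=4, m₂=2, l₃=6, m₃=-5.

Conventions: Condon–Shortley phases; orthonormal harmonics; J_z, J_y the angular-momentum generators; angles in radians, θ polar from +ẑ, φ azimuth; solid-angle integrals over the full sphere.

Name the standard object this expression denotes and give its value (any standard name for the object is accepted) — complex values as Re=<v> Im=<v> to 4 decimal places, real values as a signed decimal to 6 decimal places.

Gaunt coefficient, +0.119359

This is a Gaunt coefficient — the integral of a triple product of spherical harmonics over the sphere.
Rules hold: Σm=0, L=18 even, 4≤6≤12.
N = 17·9·13 = 1989
Δ = 6!·10!·2!/19! = 1/23279256
Racah Σ t=2..4: t=2:+1/1658880 t=3:−1/518400 t=4:+1/1658880 = -1/1382400
⇒ 3j(8 4 6; 0 0 0)² = 504/46189, sgn -1
Racah Σ t=4..5: t=4:+1/34836480 t=5:−1/435456000 = 23/870912000
⇒ 3j(8 4 6; 3 2 -5)² = 5819/705432, sgn -1
4πI² = N·(3j₀)²·(3jₘ)² = 14283/79781
I = +1·√(0.179028/4π) = 0.11935897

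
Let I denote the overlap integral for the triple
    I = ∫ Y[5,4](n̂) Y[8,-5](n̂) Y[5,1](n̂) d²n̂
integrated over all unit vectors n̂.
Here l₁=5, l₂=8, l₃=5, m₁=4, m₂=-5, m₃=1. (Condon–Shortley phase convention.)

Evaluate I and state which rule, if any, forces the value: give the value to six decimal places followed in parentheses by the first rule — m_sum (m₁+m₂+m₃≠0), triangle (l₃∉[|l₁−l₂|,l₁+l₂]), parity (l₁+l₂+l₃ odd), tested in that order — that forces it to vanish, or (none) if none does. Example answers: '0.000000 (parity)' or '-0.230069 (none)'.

Checks pass: Σm=0; 18 even; l₃=5∈[3,13].
(2·5+1)(2·8+1)(2·5+1) = 2057
Δ: 8! 2! 8! / 19! → 1/37413090
sum: t=3:−1/1036800 t=4:+1/331776 t=5:−1/1036800 = 1/921600
3j²(5 8 5; 0 0 0) = Δ·Π!·Σ² = 490/46189  (sign -1)
sum: t=0:+1/29030400 t=1:−1/14515200 = -1/29030400
3j²(5 8 5; 4 -5 1) = Δ·Π!·Σ² = 12/1615  (sign -1)
combine: 4πI² = 2057·490/46189·12/1615 = 12936/79781
take √, sign +1: I = 0.11359137
No selection rule forces the value: the integral is nonzero (none).

0.113591 (none)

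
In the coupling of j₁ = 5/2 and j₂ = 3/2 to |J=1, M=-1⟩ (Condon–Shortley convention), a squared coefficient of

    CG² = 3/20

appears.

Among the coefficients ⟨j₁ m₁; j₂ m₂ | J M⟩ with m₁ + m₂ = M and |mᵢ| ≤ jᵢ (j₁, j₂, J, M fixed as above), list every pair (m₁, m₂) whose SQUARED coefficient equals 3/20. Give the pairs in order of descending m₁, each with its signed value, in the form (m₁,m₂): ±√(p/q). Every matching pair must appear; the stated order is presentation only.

(-1/2,-1/2): −√(3/20)

Admissible pairs with m₁+m₂ = M = -1: (-5/2,3/2), (-3/2,1/2), (-1/2,-1/2), (1/2,-3/2)
  (m₁,m₂)=(1/2,-3/2): CG² = 1/20, CG = +√(1/20)
  (m₁,m₂)=(-1/2,-1/2): CG² = 3/20, CG = −√(3/20)   ← matches the target
  (m₁,m₂)=(-3/2,1/2): CG² = 3/10, CG = +√(3/10)
  (m₁,m₂)=(-5/2,3/2): CG² = 1/2, CG = −√(1/2)
Pairs with CG² = 3/20: (-1/2,-1/2): −√(3/20)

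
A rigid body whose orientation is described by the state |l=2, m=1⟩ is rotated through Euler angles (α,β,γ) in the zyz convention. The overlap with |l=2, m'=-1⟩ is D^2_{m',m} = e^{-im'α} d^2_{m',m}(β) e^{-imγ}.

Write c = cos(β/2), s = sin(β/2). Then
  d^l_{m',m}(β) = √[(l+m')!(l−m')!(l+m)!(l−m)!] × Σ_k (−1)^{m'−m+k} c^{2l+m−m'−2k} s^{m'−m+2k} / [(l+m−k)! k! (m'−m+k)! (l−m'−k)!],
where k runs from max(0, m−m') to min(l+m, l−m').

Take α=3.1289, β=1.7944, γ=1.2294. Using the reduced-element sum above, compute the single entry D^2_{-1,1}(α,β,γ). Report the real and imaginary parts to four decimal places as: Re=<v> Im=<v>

Re=-0.1097 Im=0.3218

D^2_{-1,1}(3.1289,1.7944,1.2294) = e^{-i·-1·3.1289}·d^2_{-1,1}(1.7944)·e^{-i·1·1.2294}. Compute d first:
With c≡cos(β/2)=0.623801 and s≡sin(β/2)=0.781583, N=[1·6·6·1]^{1/2}=6.000000
The bounds max(0,m−m')=2 and min(l+m,l−m')=3 give 2 terms
  k=2: (−1)^0·6.0000/(2)·0.6238^2·0.7816^2 = +0.713122
  k=3: (−1)^1·6.0000/(6)·0.6238^0·0.7816^4 = -0.373165
d^2_{-1,1}(1.7944) = +0.713122 -0.373165 = +0.339957
Phases: e^{-i·(-1)·3.1289}=-0.999919+0.012692i, e^{-i·(1)·1.2294}=+0.334803-0.942288i ⇒ D=-0.109744+0.321756i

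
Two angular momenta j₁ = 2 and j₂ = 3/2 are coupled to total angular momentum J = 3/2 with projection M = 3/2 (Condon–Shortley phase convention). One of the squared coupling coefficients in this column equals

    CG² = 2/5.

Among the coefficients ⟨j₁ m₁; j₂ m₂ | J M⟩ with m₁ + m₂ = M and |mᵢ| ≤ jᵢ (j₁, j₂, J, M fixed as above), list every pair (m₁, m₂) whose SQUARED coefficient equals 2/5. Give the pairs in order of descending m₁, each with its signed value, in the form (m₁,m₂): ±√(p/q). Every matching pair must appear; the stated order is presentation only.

Admissible pairs with m₁+m₂ = M = 3/2: (0,3/2), (1,1/2), (2,-1/2)
  (m₁,m₂)=(2,-1/2): CG² = 2/5, CG = +√(2/5)   ← matches the target
  (m₁,m₂)=(1,1/2): CG² = 2/5, CG = −√(2/5)   ← matches the target
  (m₁,m₂)=(0,3/2): CG² = 1/5, CG = +√(1/5)
Pairs with CG² = 2/5: (2,-1/2): +√(2/5); (1,1/2): −√(2/5)

(2,-1/2): +√(2/5); (1,1/2): −√(2/5)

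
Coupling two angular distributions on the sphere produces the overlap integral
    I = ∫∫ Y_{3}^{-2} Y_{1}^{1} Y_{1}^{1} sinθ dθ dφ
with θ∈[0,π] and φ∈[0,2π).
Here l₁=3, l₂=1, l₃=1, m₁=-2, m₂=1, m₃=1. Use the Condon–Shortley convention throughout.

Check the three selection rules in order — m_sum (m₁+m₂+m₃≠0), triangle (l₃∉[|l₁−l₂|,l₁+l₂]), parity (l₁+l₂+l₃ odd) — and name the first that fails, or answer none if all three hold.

m₁+m₂+m₃ = -2 + 1 + 1 = 0  ✓
triangle: need |l₁−l₂| ≤ l₃ ≤ l₁+l₂ = [2,4]; l₃=1 is outside  ✗
parity: l₁+l₂+l₃ = 5 is odd

triangle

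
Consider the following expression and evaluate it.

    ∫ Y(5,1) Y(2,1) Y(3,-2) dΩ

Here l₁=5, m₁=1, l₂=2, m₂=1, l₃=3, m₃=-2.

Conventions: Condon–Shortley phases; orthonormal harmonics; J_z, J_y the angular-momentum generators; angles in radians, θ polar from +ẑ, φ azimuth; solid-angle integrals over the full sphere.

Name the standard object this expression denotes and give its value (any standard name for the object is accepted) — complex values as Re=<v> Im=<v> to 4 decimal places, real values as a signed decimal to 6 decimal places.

This is a Gaunt coefficient — the integral of a triple product of spherical harmonics over the sphere.
m-sum 0 ✓  L=10 even ✓  3≤3≤7 ✓
Π(2lᵢ+1) = 11×5×7 = 385
triangle coeff Δ(5,2,3) = 1/2310
Σ_t [2,2]: t=2:+1/144 = 1/144
(3j)²=10/231 [(5 2 3; 0 0 0)], sign=-1
Σ_t [3,3]: t=3:−1/720 = -1/720
(3j)²=4/385 [(5 2 3; 1 1 -2)], sign=+1
⇒ 4πI² = 40/231
I = (-1)√(40/231/(4π)) = -0.11738675

Gaunt coefficient, -0.117387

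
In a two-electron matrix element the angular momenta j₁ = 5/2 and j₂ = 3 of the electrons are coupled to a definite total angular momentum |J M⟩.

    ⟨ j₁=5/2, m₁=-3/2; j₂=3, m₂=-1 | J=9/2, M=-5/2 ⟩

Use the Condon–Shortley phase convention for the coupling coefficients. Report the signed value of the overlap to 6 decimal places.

−√(10/99) ≈ -0.317821

triangle: 1!*4!*5!/11! = 2880/39916800
(j±m)!: 1!*4!*2!*4!*2!*7! = 11612160
prefactor² = (2J+1)*Δ*N² = 92160/11
  k=0: +1/(0!*1!*4!*2!*0!*3!) = 1/288
  k=1: −1/(1!*0!*3!*1!*1!*4!) = -1/144
Σ = -1/288  ⇒  CG² = 92160/11*(-1/288)² = 10/99
CG = −√(10/99) = -0.317821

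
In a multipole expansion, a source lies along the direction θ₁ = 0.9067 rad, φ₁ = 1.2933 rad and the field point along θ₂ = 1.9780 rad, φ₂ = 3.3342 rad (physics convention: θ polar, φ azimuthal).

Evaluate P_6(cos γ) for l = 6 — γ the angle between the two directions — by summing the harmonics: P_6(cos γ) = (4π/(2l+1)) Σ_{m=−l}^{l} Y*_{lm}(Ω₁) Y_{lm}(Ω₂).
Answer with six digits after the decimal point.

0.233470

Addition theorem: P_6(cos γ) = (4π/13) Σ_m Y*_{lm}(Ω₁) Y_{lm}(Ω₂), m = −6…6:
  m=-6: Y*=0.01083 + 0.11469j  Y=0.11679 - 0.26496j  product 0.03165 + 0.01052j
  m=-5: Y*=0.30710 + 0.05694j  Y=0.24705 - 0.35516j  product 0.09609 - 0.09500j
  m=-4: Y*=0.19393 - 0.39062j  Y=0.13202 - 0.12813j  product -0.02445 - 0.07642j
  m=-3: Y*=-0.17092 - 0.15554j  Y=-0.21325 + 0.13905j  product 0.05808 + 0.00940j
  m=-2: Y*=0.18463 - 0.11447j  Y=-0.25740 + 0.10437j  product -0.03558 + 0.04873j
  m=-1: Y*=-0.08952 - 0.31427j  Y=0.16269 - 0.03173j  product -0.02454 - 0.04829j
  m=+0: Y*=0.13308 + 0.00000j  Y=0.29312 + 0.00000j  product 0.03901 + 0.00000j
  m=+1: Y*=0.08952 - 0.31427j  Y=-0.16269 - 0.03173j  product -0.02454 + 0.04829j
  m=+2: Y*=0.18463 + 0.11447j  Y=-0.25740 - 0.10437j  product -0.03558 - 0.04873j
  m=+3: Y*=0.17092 - 0.15554j  Y=0.21325 + 0.13905j  product 0.05808 - 0.00940j
  m=+4: Y*=0.19393 + 0.39062j  Y=0.13202 + 0.12813j  product -0.02445 + 0.07642j
  m=+5: Y*=-0.30710 + 0.05694j  Y=-0.24705 - 0.35516j  product 0.09609 + 0.09500j
  m=+6: Y*=0.01083 - 0.11469j  Y=0.11679 + 0.26496j  product 0.03165 - 0.01052j
Σ over m = 0.24153 - 0.00000j; ×(4π/13) → 0.23347 - 0.00000j. Real part: 0.233470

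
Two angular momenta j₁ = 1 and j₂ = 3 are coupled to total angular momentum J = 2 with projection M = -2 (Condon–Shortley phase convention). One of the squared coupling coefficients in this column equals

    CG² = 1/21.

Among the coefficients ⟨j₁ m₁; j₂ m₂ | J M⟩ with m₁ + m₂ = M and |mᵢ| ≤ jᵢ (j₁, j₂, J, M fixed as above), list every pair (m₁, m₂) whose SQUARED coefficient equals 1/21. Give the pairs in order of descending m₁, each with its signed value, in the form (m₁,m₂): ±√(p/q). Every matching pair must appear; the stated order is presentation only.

(-1,-1): +√(1/21)

Admissible pairs with m₁+m₂ = M = -2: (-1,-1), (0,-2), (1,-3)
  (m₁,m₂)=(1,-3): CG² = 5/7, CG = +√(5/7)
  (m₁,m₂)=(0,-2): CG² = 5/21, CG = −√(5/21)
  (m₁,m₂)=(-1,-1): CG² = 1/21, CG = +√(1/21)   ← matches the target
Pairs with CG² = 1/21: (-1,-1): +√(1/21)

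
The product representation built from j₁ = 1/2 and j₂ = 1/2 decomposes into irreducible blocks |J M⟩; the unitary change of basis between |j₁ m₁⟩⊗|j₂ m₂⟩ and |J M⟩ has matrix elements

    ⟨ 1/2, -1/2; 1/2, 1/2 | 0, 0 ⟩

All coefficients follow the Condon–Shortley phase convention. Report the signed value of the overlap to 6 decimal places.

−√(1/2) = -0.707107

√[1·1!0!0!/2! · 0!1!1!0!0!0!] = √(1/2)
  +(−1)^1/∏(1,0,0,0,0,0)! = -1  (running -1)
⟨..|..⟩ = √(1/2)·(-1) = -0.707107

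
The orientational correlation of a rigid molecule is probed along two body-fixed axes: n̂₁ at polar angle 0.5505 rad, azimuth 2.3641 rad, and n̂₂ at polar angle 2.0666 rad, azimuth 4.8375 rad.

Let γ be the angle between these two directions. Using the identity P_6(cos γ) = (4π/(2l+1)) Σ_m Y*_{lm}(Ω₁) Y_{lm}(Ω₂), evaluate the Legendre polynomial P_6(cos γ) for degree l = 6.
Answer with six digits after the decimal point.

Addition theorem: P_6(cos γ) = (4π/13) Σ_m Y*_{lm}(Ω₁) Y_{lm}(Ω₂), m = −6…6:
  [-6]  conj(Y_{6,-6})(Ω₁) = -0.000469+0.009888i ; Y_{6,-6}(Ω₂) = -0.163588+0.152602i ; Δ = -0.001432-0.001689i
  [-5]  conj(Y_{6,-5})(Ω₁) = +0.041035-0.037913i ; Y_{6,-5}(Ω₂) = -0.245435-0.339783i ; Δ = -0.022954-0.004638i
  [-4]  conj(Y_{6,-4})(Ω₁) = -0.186654-0.005904i ; Y_{6,-4}(Ω₂) = +0.279106-0.152637i ; Δ = -0.052998+0.026842i
  [-3]  conj(Y_{6,-3})(Ω₁) = +0.273671+0.286970i ; Y_{6,-3}(Ω₂) = -0.039457-0.100143i ; Δ = +0.017940-0.038729i
  [-2]  conj(Y_{6,-2})(Ω₁) = +0.007519-0.475520i ; Y_{6,-2}(Ω₂) = +0.337759-0.086324i ; Δ = -0.038509-0.161260i
  [-1]  conj(Y_{6,-1})(Ω₁) = -0.081134+0.079861i ; Y_{6,-1}(Ω₂) = +0.002139+0.017006i ; Δ = -0.001532-0.001209i
  [+0]  conj(Y_{6,0})(Ω₁) = -0.406879-0.000000i ; Y_{6,0}(Ω₂) = +0.337353+0.000000i ; Δ = -0.137262-0.000000i
  [+1]  conj(Y_{6,1})(Ω₁) = +0.081134+0.079861i ; Y_{6,1}(Ω₂) = -0.002139+0.017006i ; Δ = -0.001532+0.001209i
  [+2]  conj(Y_{6,2})(Ω₁) = +0.007519+0.475520i ; Y_{6,2}(Ω₂) = +0.337759+0.086324i ; Δ = -0.038509+0.161260i
  [+3]  conj(Y_{6,3})(Ω₁) = -0.273671+0.286970i ; Y_{6,3}(Ω₂) = +0.039457-0.100143i ; Δ = +0.017940+0.038729i
  [+4]  conj(Y_{6,4})(Ω₁) = -0.186654+0.005904i ; Y_{6,4}(Ω₂) = +0.279106+0.152637i ; Δ = -0.052998-0.026842i
  [+5]  conj(Y_{6,5})(Ω₁) = -0.041035-0.037913i ; Y_{6,5}(Ω₂) = +0.245435-0.339783i ; Δ = -0.022954+0.004638i
  [+6]  conj(Y_{6,6})(Ω₁) = -0.000469-0.009888i ; Y_{6,6}(Ω₂) = -0.163588-0.152602i ; Δ = -0.001432+0.001689i
Σ over m = -0.336231-0.000000i; ×(4π/13) → -0.325016-0.000000i. Real part: -0.325016

-0.325016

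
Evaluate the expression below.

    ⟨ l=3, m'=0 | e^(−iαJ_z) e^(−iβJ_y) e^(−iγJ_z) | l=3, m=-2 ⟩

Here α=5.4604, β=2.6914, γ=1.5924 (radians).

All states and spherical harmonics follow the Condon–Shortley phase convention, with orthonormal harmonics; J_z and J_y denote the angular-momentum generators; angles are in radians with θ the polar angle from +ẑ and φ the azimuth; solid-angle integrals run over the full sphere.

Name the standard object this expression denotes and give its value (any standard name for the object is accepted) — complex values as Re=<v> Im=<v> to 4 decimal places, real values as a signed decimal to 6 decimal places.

This is a Wigner D-matrix element — the rotation-matrix element ⟨l m'| R(α,β,γ) |l m⟩ in the angular-momentum basis.
Split into d^3_{0,-2}(β=2.6914) × two z-phases.
c=cos(2.691400/2)=0.223200, s=sin(2.691400/2)=0.974773; N=√[6·6·1·120]=65.726707
k: max(0,(-2)−(0))=0 … min(3+(-2),3−(0))=1
  k=0: (−1)^2·65.7267/(12)·0.2232^4·0.9748^2 = +0.012917
  k=1: (−1)^3·65.7267/(12)·0.2232^2·0.9748^4 = -0.246356
d^3_{0,-2}(2.6914) = +0.012917 -0.246356 = -0.233440
D = (+1.000000+0.000000i)·(-0.233440)·(-0.999067-0.043194i) = +0.233222+0.010083i

Wigner D-matrix element, Re=0.2332 Im=0.0101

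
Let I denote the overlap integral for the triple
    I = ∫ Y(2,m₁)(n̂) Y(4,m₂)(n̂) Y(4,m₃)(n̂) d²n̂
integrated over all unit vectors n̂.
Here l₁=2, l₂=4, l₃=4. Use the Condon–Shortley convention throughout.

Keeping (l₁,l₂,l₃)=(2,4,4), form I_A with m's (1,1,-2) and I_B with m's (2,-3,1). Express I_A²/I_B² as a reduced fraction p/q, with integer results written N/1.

Same 2,4,4: normalisation and zero-m 3j drop out of the ratio.
A: Δ: 2! 2! 6! / 11! → 1/13860; sum: t=0:+1/240 t=1:−1/96 = -1/160; 3j²(2 4 4; 1 1 -2) = Δ·Π!·Σ² = 27/1540  (sign -1)
B: Δ: 2! 2! 6! / 11! → 1/13860; sum: t=0:+1/480 = 1/480; 3j²(2 4 4; 2 -3 1) = Δ·Π!·Σ² = 3/110  (sign -1)
I_A²/I_B² = (27/1540)/(3/110) = 9/14

9/14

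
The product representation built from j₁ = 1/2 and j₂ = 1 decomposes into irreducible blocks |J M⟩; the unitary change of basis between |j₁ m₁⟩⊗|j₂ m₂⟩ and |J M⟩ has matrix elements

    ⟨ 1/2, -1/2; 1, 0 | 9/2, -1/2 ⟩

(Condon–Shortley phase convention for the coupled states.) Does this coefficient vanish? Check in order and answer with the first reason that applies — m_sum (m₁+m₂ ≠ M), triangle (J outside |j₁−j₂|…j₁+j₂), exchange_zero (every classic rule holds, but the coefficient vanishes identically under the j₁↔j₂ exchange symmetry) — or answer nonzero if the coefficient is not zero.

triangle

m-sum: m₁+m₂ = -1/2+0 = -1/2, M = -1/2  ✓
triangle: need |j₁−j₂| ≤ J ≤ j₁+j₂, i.e. J ∈ [1/2, 3/2]; J = 9/2 is outside ✗ ⇒ coefficient is 0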